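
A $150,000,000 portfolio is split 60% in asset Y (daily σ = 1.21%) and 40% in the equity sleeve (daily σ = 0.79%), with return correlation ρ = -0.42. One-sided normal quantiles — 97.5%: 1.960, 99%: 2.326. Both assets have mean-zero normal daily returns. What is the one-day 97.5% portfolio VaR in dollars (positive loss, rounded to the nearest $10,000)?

σ_p² = 0.6²·1.21² + 0.4²·0.79² + 2·-0.42·0.6·0.4·1.21·0.79 = 0.4342 (%²).
σ_p = √0.4342 = 0.659%.
VaR = 1.960 × 0.659% = 1.292%; on $150,000,000 that is $1,938,000.

$1,940,000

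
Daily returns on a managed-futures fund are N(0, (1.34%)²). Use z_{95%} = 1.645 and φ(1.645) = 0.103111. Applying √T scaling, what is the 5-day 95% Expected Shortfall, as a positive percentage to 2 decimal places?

σ_{5d} = 1.34% × √5 = 2.996%.
ES multiplier = φ(z)/(1−α) = 0.103111/0.05 = 2.062.
ES = 2.996% × 2.062 = 6.178%.

6.18%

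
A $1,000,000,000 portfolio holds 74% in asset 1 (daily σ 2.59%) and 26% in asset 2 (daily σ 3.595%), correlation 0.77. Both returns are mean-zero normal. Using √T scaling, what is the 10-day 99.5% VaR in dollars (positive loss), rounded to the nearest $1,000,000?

$220,000,000

σ_p = √(0.74²·2.59² + 0.26²·3.595² + 2·0.77·0.74·0.26·2.59·3.595) = 2.703%.
σ_{10d} = 2.703% × √10 = 8.548%.
z(99.5%) = 2.576.
VaR = 2.576 × 8.548% = 22.020%; on $1,000,000,000 that is $220,200,000.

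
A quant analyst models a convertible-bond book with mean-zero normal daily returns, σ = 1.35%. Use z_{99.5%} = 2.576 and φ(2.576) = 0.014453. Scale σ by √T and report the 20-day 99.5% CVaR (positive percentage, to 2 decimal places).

σ_{20d} = 1.35% × √20 = 6.037%.
ES multiplier = φ(z)/(1−α) = 0.014453/0.005 = 2.891.
ES = 6.037% × 2.891 = 17.453%.

17.45%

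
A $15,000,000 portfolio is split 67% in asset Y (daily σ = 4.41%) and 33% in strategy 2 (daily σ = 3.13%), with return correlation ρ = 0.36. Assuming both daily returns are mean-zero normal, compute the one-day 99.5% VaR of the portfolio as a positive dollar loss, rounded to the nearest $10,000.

σ_p² = 0.67²·4.41² + 0.33²·3.13² + 2·0.36·0.67·0.33·4.41·3.13 = 11.9945 (%²).
σ_p = √11.9945 = 3.463%.
At 99.5%, z = 2.576.
VaR = 2.576 × 3.463% = 8.921%; on $15,000,000 that is $1,338,150.

$1,340,000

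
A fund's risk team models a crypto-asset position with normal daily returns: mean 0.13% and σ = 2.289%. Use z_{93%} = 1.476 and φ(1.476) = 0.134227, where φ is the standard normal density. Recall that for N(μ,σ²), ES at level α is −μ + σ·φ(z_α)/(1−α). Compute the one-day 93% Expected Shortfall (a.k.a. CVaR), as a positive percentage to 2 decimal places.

4.26%

Tail multiplier: φ(z)/(1−α) = 0.134227 / 0.07 = 1.918.
ES = −(0.13%) + 2.289% × 1.918 = 4.260%.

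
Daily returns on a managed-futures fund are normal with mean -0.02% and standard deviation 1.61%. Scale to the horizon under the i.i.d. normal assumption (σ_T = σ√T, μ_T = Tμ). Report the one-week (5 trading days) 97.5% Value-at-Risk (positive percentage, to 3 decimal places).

7.156%

At 97.5%, z = 1.960.
σ_{5d} = 1.61% × √5 = 3.600%; μ_{5d} = 5 × -0.02% = -0.100%.
VaR = −(-0.100%) + 1.960 × 3.600% = 7.156%.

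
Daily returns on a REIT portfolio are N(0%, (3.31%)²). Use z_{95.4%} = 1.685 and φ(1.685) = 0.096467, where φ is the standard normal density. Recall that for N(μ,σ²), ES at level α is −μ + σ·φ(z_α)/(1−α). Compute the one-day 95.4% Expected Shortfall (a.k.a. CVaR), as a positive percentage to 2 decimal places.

Tail multiplier: φ(z)/(1−α) = 0.096467 / 0.046 = 2.097.
ES = 3.31% × 2.097 = 6.941%.

6.94%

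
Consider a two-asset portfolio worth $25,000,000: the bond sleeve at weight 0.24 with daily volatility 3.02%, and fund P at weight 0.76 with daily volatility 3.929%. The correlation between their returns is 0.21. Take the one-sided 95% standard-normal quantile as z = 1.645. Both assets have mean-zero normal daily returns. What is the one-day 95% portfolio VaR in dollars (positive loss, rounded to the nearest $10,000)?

σ_p² = 0.24²·3.02² + 0.76²·3.929² + 2·0.21·0.24·0.76·3.02·3.929 = 10.3508 (%²).
σ_p = √10.3508 = 3.217%.
VaR = 1.645 × 3.217% = 5.292%; on $25,000,000 that is $1,323,000.

$1,320,000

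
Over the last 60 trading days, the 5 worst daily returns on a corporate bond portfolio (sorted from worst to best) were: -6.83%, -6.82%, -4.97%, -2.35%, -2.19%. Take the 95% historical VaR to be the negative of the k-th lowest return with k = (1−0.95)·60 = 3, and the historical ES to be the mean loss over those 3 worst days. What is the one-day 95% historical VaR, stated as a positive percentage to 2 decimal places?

k = 3; the 3rd lowest return is -4.97%, so VaR = 4.97%.

4.97%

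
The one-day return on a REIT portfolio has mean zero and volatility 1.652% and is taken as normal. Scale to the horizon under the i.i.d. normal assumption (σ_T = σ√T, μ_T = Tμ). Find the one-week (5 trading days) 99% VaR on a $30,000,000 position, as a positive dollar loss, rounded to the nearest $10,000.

At 99%, z = 2.326.
σ_{5d} = 1.652% × √5 = 3.694%.
VaR = 2.326 × 3.694% = 8.592%.
On $30,000,000: 0.08592 × $30,000,000 = $2,577,600.

$2,580,000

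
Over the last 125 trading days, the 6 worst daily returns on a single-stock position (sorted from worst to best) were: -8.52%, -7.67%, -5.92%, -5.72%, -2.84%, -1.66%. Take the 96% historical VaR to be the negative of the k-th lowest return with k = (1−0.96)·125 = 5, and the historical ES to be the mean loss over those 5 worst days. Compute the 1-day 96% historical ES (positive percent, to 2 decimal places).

6.13%

The 5 worst returns sum to -30.67%.
ES = −(-30.67%) / 5 = 6.134% ≈ 6.13%.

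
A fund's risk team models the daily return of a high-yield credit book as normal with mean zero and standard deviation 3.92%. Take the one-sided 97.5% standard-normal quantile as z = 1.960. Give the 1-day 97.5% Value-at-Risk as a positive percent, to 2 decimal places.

7.68%

VaR = z·σ = 1.960 × 3.92% = 7.683%.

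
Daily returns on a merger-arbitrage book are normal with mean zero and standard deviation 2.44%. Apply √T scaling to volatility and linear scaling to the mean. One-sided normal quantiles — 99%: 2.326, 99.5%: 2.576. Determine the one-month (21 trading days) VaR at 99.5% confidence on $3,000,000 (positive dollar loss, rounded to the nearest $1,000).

$864,000

σ_{21d} = 2.44% × √21 = 11.181%.
VaR = 2.576 × 11.181% = 28.802%.
On $3,000,000: 0.28802 × $3,000,000 = $864,060.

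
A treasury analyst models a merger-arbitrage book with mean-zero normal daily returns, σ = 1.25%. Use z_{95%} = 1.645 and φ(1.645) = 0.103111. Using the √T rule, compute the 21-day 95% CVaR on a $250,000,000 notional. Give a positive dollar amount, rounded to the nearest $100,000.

σ_{21d} = 1.25% × √21 = 5.728%.
ES multiplier = φ(z)/(1−α) = 0.103111/0.05 = 2.062.
ES = 5.728% × 2.062 = 11.811%; on $250,000,000: $29,527,500.

$29,500,000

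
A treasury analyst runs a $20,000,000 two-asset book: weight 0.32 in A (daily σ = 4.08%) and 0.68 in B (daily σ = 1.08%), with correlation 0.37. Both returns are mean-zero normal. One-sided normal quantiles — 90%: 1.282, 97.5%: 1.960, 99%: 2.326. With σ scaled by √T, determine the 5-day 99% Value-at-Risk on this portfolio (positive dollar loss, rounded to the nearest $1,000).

$1,788,000

σ_p = √(0.32²·4.08² + 0.68²·1.08² + 2·0.37·0.32·0.68·4.08·1.08) = 1.719%.
σ_{5d} = 1.719% × √5 = 3.844%.
VaR = 2.326 × 3.844% = 8.941%; on $20,000,000 that is $1,788,200.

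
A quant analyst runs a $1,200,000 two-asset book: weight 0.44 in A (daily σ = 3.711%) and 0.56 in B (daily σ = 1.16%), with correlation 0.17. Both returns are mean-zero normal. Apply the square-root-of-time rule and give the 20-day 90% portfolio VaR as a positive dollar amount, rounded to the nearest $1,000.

σ_p = √(0.44²·3.711² + 0.56²·1.16² + 2·0.17·0.44·0.56·3.711·1.16) = 1.857%.
σ_{20d} = 1.857% × √20 = 8.305%.
z(90%) = 1.282.
VaR = 1.282 × 8.305% = 10.647%; on $1,200,000 that is $127,764.

$128,000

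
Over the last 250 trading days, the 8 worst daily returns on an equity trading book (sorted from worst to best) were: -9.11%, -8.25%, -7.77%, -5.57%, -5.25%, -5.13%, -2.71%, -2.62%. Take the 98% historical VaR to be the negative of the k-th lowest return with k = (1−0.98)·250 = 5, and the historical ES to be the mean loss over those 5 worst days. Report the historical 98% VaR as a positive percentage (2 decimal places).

k = 5; the 5th lowest return is -5.25%, so VaR = 5.25%.

5.25%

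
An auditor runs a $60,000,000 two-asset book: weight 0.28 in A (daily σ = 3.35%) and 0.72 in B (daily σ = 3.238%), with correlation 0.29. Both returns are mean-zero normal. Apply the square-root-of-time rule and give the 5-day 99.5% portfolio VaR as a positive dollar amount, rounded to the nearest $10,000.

σ_p = √(0.28²·3.35² + 0.72²·3.238² + 2·0.29·0.28·0.72·3.35·3.238) = 2.754%.
σ_{5d} = 2.754% × √5 = 6.158%.
z(99.5%) = 2.576.
VaR = 2.576 × 6.158% = 15.863%; on $60,000,000 that is $9,517,800.

$9,520,000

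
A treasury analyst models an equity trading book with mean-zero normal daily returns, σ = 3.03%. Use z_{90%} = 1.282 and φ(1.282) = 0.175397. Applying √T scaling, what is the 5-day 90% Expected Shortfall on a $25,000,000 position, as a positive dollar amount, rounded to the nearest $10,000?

σ_{5d} = 3.03% × √5 = 6.775%.
ES multiplier = φ(z)/(1−α) = 0.175397/0.1 = 1.754.
ES = 6.775% × 1.754 = 11.883%; on $25,000,000: $2,970,750.

$2,970,000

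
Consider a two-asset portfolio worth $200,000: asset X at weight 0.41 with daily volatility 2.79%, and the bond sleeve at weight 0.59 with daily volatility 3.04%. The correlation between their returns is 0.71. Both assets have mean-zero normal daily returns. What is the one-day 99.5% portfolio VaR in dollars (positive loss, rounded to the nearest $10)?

$14,050

σ_p² = 0.41²·2.79² + 0.59²·3.04² + 2·0.71·0.41·0.59·2.79·3.04 = 7.4389 (%²).
σ_p = √7.4389 = 2.727%.
At 99.5%, z = 2.576.
VaR = 2.576 × 2.727% = 7.025%; on $200,000 that is $14,050.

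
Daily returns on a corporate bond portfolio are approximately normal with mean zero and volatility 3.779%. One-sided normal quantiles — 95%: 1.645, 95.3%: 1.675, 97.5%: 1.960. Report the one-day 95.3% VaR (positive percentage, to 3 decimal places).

VaR = z·σ = 1.675 × 3.779% = 6.330%.

6.330%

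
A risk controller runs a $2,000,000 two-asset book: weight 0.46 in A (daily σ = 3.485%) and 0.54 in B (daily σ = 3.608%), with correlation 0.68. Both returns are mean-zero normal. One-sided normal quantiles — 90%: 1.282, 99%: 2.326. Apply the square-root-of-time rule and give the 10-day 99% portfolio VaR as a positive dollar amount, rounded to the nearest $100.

σ_p = √(0.46²·3.485² + 0.54²·3.608² + 2·0.68·0.46·0.54·3.485·3.608) = 3.258%.
σ_{10d} = 3.258% × √10 = 10.303%.
VaR = 2.326 × 10.303% = 23.965%; on $2,000,000 that is $479,300.

$479,300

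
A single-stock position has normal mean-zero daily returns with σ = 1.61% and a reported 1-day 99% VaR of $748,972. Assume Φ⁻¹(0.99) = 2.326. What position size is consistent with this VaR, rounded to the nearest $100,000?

VaR as a fraction of value: z·σ = 2.326 × 1.61% = 3.74486%.
Position = $748,972 / 0.0374486 = $20,000,000.

$20,000,000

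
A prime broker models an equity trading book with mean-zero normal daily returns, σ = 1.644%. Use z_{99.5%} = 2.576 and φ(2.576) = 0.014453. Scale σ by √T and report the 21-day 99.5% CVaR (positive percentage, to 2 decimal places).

σ_{21d} = 1.644% × √21 = 7.534%.
ES multiplier = φ(z)/(1−α) = 0.014453/0.005 = 2.891.
ES = 7.534% × 2.891 = 21.781%.

21.78%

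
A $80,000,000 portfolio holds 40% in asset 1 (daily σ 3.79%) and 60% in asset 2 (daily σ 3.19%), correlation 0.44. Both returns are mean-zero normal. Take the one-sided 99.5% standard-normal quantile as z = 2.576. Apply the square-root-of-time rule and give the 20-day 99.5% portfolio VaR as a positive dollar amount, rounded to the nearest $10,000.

σ_p = √(0.4²·3.79² + 0.6²·3.19² + 2·0.44·0.4·0.6·3.79·3.19) = 2.918%.
σ_{20d} = 2.918% × √20 = 13.050%.
VaR = 2.576 × 13.050% = 33.617%; on $80,000,000 that is $26,893,600.

$26,890,000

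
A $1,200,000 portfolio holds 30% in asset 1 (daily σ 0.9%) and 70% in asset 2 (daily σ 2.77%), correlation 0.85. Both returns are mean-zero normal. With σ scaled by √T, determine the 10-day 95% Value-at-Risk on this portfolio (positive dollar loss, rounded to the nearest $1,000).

σ_p = √(0.3²·0.9² + 0.7²·2.77² + 2·0.85·0.3·0.7·0.9·2.77) = 2.173%.
σ_{10d} = 2.173% × √10 = 6.872%.
z(95%) = 1.645.
VaR = 1.645 × 6.872% = 11.304%; on $1,200,000 that is $135,648.

$136,000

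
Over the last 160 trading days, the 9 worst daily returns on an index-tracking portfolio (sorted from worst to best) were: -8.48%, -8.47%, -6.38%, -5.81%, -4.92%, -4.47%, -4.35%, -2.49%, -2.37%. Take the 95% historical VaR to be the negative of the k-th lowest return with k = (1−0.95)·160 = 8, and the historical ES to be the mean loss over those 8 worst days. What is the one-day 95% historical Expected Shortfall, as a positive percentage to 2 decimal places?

The 8 worst returns sum to -45.37%.
ES = −(-45.37%) / 8 = 5.67125% ≈ 5.67%.

5.67%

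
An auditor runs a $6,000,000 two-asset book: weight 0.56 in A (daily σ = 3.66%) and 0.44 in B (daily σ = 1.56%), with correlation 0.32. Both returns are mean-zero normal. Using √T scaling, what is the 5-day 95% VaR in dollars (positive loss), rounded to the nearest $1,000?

σ_p = √(0.56²·3.66² + 0.44²·1.56² + 2·0.32·0.56·0.44·3.66·1.56) = 2.361%.
σ_{5d} = 2.361% × √5 = 5.279%.
z(95%) = 1.645.
VaR = 1.645 × 5.279% = 8.684%; on $6,000,000 that is $521,040.

$521,000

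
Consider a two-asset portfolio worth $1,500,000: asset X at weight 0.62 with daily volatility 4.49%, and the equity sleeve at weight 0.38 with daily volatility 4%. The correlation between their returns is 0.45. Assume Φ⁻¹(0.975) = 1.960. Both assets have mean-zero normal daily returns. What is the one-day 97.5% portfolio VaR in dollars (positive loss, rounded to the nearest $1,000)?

σ_p² = 0.62²·4.49² + 0.38²·4² + 2·0.45·0.62·0.38·4.49·4 = 13.8682 (%²).
σ_p = √13.8682 = 3.724%.
VaR = 1.960 × 3.724% = 7.299%; on $1,500,000 that is $109,485.

$109,000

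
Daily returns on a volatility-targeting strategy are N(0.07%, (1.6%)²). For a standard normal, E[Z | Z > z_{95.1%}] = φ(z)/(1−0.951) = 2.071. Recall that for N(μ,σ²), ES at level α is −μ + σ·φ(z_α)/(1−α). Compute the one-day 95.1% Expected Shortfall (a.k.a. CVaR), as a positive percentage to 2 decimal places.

3.24%

ES = −(0.07%) + 1.6% × 2.071 = 3.244%.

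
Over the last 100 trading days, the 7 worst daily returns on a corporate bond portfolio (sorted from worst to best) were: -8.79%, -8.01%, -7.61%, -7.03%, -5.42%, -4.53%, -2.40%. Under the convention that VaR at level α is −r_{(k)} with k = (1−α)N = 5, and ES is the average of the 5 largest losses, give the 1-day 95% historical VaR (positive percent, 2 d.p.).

5.42%

k = 5; the 5th lowest return is -5.42%, so VaR = 5.42%.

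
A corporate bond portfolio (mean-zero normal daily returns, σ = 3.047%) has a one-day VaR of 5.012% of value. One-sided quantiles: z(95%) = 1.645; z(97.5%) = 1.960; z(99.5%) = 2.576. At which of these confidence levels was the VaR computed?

95%

Implied z = VaR/σ = 5.012 / 3.047 = 1.645.
This matches z(95%) = 1.645.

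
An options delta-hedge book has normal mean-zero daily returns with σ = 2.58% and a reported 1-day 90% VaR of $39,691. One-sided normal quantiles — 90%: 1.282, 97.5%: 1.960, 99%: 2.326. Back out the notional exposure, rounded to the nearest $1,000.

VaR as a fraction of value: z·σ = 1.282 × 2.58% = 3.30756%.
Position = $39,691 / 0.0330756 = $1,200,008.

$1,200,000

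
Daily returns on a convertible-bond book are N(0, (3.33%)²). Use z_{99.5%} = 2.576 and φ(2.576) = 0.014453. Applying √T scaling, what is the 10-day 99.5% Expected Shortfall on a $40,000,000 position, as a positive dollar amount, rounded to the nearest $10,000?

$12,180,000

σ_{10d} = 3.33% × √10 = 10.530%.
ES multiplier = φ(z)/(1−α) = 0.014453/0.005 = 2.891.
ES = 10.530% × 2.891 = 30.442%; on $40,000,000: $12,176,800.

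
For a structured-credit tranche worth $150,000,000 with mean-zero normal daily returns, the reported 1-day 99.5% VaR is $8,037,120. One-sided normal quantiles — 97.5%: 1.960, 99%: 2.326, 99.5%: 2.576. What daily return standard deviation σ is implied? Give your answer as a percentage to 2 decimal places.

VaR as a fraction: $8,037,120 / $150,000,000 = 5.358%.
σ = VaR / z = 5.358% / 2.576 = 2.080%.

2.08%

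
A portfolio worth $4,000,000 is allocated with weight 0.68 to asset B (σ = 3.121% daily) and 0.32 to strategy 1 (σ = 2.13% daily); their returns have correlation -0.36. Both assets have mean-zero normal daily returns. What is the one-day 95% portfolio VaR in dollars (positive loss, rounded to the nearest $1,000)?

$130,000

σ_p² = 0.68²·3.121² + 0.32²·2.13² + 2·-0.36·0.68·0.32·3.121·2.13 = 3.9271 (%²).
σ_p = √3.9271 = 1.982%.
At 95%, z = 1.645.
VaR = 1.645 × 1.982% = 3.260%; on $4,000,000 that is $130,400.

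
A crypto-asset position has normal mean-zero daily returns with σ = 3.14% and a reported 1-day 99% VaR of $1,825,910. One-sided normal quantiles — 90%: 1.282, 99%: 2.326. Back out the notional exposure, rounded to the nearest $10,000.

$25,000,000

VaR as a fraction of value: z·σ = 2.326 × 3.14% = 7.30364%.
Position = $1,825,910 / 0.0730364 = $25,000,000.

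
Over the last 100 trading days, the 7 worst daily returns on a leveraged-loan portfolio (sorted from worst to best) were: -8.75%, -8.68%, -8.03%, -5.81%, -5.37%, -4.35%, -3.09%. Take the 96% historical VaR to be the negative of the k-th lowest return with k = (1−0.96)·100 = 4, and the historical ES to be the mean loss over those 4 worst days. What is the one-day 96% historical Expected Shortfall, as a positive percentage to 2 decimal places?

7.82%

The 4 worst returns sum to -31.27%.
ES = −(-31.27%) / 4 = 7.8175% ≈ 7.82%.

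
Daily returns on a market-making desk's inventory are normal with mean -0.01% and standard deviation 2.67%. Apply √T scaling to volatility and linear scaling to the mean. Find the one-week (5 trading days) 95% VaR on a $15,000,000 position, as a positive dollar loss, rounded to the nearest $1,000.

At 95%, z = 1.645.
σ_{5d} = 2.67% × √5 = 5.970%; μ_{5d} = 5 × -0.01% = -0.050%.
VaR = −(-0.050%) + 1.645 × 5.970% = 9.871%.
On $15,000,000: 0.09871 × $15,000,000 = $1,480,650.

$1,481,000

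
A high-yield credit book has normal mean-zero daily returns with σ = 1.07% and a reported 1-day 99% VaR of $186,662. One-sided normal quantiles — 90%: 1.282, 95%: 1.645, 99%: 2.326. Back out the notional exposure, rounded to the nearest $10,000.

$7,500,000

VaR as a fraction of value: z·σ = 2.326 × 1.07% = 2.48882%.
Position = $186,662 / 0.0248882 = $7,500,020.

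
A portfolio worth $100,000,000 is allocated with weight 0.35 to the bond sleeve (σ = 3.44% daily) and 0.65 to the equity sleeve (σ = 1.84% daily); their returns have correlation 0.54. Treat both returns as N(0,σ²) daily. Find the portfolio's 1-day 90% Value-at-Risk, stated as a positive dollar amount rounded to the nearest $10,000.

$2,700,000

σ_p² = 0.35²·3.44² + 0.65²·1.84² + 2·0.54·0.35·0.65·3.44·1.84 = 4.4352 (%²).
σ_p = √4.4352 = 2.106%.
At 90%, z = 1.282.
VaR = 1.282 × 2.106% = 2.700%; on $100,000,000 that is $2,700,000.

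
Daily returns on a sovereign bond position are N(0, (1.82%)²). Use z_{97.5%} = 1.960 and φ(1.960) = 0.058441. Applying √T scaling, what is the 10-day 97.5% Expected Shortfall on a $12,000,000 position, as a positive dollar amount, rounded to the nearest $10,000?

σ_{10d} = 1.82% × √10 = 5.755%.
ES multiplier = φ(z)/(1−α) = 0.058441/0.025 = 2.338.
ES = 5.755% × 2.338 = 13.455%; on $12,000,000: $1,614,600.

$1,610,000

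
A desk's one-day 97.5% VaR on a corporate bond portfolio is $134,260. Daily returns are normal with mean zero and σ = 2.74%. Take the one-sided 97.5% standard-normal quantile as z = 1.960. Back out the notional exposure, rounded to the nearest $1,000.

$2,500,000

VaR as a fraction of value: z·σ = 1.960 × 2.74% = 5.3704%.
Position = $134,260 / 0.053704 = $2,500,000.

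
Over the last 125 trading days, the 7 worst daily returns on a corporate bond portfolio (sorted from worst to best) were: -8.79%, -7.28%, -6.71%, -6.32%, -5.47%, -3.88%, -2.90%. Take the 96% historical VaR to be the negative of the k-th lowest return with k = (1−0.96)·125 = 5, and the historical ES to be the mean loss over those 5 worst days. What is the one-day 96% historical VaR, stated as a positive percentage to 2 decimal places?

k = 5; the 5th lowest return is -5.47%, so VaR = 5.47%.

5.47%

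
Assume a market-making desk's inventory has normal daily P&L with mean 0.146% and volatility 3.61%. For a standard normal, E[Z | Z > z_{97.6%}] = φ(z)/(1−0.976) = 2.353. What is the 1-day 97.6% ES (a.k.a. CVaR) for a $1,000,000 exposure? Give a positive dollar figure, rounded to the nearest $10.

ES = −(0.146%) + 3.61% × 2.353 = 8.348%.
On $1,000,000: 0.08348 × $1,000,000 = $83,480.

$83,480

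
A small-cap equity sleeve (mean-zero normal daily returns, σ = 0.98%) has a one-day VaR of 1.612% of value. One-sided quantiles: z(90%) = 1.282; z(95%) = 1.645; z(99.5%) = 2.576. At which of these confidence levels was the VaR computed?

95%

Implied z = VaR/σ = 1.612 / 0.98 = 1.645.
This matches z(95%) = 1.645.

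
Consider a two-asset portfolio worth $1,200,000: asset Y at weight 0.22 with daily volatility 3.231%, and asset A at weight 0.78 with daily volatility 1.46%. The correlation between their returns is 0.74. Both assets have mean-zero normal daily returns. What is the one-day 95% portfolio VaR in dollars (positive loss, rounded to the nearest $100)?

$34,200

σ_p² = 0.22²·3.231² + 0.78²·1.46² + 2·0.74·0.22·0.78·3.231·1.46 = 3.0002 (%²).
σ_p = √3.0002 = 1.732%.
At 95%, z = 1.645.
VaR = 1.645 × 1.732% = 2.849%; on $1,200,000 that is $34,188.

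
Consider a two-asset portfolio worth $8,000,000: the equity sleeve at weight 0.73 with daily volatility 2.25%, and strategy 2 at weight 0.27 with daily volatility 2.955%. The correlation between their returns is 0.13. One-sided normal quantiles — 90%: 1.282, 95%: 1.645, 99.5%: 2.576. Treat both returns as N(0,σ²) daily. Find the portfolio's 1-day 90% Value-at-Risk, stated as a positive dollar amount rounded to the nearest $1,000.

σ_p² = 0.73²·2.25² + 0.27²·2.955² + 2·0.13·0.73·0.27·2.25·2.955 = 3.6751 (%²).
σ_p = √3.6751 = 1.917%.
VaR = 1.282 × 1.917% = 2.458%; on $8,000,000 that is $196,640.

$197,000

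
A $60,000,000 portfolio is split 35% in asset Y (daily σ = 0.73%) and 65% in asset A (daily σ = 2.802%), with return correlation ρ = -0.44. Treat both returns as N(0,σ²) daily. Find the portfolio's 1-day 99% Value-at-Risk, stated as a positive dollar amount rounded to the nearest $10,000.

$2,410,000

σ_p² = 0.35²·0.73² + 0.65²·2.802² + 2·-0.44·0.35·0.65·0.73·2.802 = 2.9729 (%²).
σ_p = √2.9729 = 1.724%.
At 99%, z = 2.326.
VaR = 2.326 × 1.724% = 4.010%; on $60,000,000 that is $2,406,000.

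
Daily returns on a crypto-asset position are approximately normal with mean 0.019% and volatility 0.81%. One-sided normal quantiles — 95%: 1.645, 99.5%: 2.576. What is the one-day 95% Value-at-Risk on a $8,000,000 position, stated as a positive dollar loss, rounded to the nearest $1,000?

$105,000

VaR = −μ + z·σ = −(0.019%) + 1.645 × 0.81% = 1.313%.
On $8,000,000: 0.01313 × $8,000,000 = $105,040.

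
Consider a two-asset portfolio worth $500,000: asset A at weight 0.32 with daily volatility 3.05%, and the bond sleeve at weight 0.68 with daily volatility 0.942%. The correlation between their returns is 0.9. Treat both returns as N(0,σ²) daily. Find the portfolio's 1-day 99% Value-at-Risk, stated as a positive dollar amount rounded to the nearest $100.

σ_p² = 0.32²·3.05² + 0.68²·0.942² + 2·0.9·0.32·0.68·3.05·0.942 = 2.4882 (%²).
σ_p = √2.4882 = 1.577%.
At 99%, z = 2.326.
VaR = 2.326 × 1.577% = 3.668%; on $500,000 that is $18,340.

$18,300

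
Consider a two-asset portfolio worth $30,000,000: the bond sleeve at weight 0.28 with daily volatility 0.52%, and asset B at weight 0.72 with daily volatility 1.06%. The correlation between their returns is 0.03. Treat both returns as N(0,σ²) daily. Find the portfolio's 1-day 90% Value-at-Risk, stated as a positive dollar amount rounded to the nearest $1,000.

$300,000

σ_p² = 0.28²·0.52² + 0.72²·1.06² + 2·0.03·0.28·0.72·0.52·1.06 = 0.6103 (%²).
σ_p = √0.6103 = 0.781%.
At 90%, z = 1.282.
VaR = 1.282 × 0.781% = 1.001%; on $30,000,000 that is $300,300.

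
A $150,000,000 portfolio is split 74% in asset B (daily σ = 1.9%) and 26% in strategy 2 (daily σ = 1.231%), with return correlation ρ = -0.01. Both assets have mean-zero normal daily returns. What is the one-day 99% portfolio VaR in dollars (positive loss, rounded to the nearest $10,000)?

$5,020,000

σ_p² = 0.74²·1.9² + 0.26²·1.231² + 2·-0.01·0.74·0.26·1.9·1.231 = 2.0703 (%²).
σ_p = √2.0703 = 1.439%.
At 99%, z = 2.326.
VaR = 2.326 × 1.439% = 3.347%; on $150,000,000 that is $5,020,500.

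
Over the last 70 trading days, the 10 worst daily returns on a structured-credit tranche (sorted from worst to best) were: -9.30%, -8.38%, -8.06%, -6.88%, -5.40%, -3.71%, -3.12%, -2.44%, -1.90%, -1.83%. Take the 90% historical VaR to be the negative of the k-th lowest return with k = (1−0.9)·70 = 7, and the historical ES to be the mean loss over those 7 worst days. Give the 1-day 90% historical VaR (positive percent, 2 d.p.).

k = 7; the 7th lowest return is -3.12%, so VaR = 3.12%.

3.12%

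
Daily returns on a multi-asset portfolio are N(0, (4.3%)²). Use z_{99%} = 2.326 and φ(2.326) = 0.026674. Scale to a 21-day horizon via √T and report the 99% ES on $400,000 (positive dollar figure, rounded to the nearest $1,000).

σ_{21d} = 4.3% × √21 = 19.705%.
ES multiplier = φ(z)/(1−α) = 0.026674/0.01 = 2.667.
ES = 19.705% × 2.667 = 52.553%; on $400,000: $210,212.

$210,000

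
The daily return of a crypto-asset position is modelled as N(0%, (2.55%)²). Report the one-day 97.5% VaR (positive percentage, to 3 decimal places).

4.998%

At 97.5% one-sided, z = 1.960.
VaR = z·σ = 1.960 × 2.55% = 4.998%.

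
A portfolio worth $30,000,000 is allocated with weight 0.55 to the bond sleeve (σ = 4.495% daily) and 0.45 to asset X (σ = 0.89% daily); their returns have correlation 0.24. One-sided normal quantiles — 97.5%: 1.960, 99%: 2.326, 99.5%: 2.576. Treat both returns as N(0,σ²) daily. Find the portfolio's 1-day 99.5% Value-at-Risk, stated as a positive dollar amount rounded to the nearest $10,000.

$2,010,000

σ_p² = 0.55²·4.495² + 0.45²·0.89² + 2·0.24·0.55·0.45·4.495·0.89 = 6.7477 (%²).
σ_p = √6.7477 = 2.598%.
VaR = 2.576 × 2.598% = 6.692%; on $30,000,000 that is $2,007,600.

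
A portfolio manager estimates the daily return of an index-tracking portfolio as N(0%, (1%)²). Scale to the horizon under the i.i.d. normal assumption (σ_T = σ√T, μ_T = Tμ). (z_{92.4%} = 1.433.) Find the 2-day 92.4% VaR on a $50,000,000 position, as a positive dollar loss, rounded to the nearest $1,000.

σ_{2d} = 1% × √2 = 1.414%.
VaR = 1.433 × 1.414% = 2.026%.
On $50,000,000: 0.02026 × $50,000,000 = $1,013,000.

$1,013,000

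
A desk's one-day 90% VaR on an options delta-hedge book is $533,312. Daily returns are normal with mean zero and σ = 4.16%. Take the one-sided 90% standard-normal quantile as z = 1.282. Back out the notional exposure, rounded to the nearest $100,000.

VaR as a fraction of value: z·σ = 1.282 × 4.16% = 5.33312%.
Position = $533,312 / 0.0533312 = $10,000,000.

$10,000,000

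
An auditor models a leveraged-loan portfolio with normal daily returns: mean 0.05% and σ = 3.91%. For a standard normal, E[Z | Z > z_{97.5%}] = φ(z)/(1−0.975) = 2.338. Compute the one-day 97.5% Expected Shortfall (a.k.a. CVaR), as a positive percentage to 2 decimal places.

ES = −(0.05%) + 3.91% × 2.338 = 9.092%.

9.09%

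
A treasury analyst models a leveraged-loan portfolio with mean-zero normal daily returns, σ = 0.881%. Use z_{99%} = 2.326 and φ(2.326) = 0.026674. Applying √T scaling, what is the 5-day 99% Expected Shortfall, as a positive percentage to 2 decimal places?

σ_{5d} = 0.881% × √5 = 1.970%.
ES multiplier = φ(z)/(1−α) = 0.026674/0.01 = 2.667.
ES = 1.970% × 2.667 = 5.254%.

5.25%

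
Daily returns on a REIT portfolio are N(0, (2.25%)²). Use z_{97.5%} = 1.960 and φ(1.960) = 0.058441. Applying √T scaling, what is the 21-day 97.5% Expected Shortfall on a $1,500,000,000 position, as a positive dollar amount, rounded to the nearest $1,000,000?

$362,000,000

σ_{21d} = 2.25% × √21 = 10.311%.
ES multiplier = φ(z)/(1−α) = 0.058441/0.025 = 2.338.
ES = 10.311% × 2.338 = 24.107%; on $1,500,000,000: $361,605,000.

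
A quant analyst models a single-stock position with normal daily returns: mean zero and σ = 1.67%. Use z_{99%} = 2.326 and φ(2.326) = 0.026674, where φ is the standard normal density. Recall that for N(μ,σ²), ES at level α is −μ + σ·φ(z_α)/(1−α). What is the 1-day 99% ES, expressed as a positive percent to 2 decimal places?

4.45%

Tail multiplier: φ(z)/(1−α) = 0.026674 / 0.01 = 2.667.
ES = 1.67% × 2.667 = 4.454%.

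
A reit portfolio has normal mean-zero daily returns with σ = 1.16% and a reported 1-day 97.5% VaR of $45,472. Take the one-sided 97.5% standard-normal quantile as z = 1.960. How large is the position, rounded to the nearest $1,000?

$2,000,000

VaR as a fraction of value: z·σ = 1.960 × 1.16% = 2.2736%.
Position = $45,472 / 0.022736 = $2,000,000.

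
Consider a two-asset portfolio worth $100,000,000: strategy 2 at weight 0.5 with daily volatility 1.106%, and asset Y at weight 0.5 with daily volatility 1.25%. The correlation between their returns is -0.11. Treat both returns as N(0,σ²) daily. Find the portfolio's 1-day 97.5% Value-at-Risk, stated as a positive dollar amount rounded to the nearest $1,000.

σ_p² = 0.5²·1.106² + 0.5²·1.25² + 2·-0.11·0.5·0.5·1.106·1.25 = 0.6204 (%²).
σ_p = √0.6204 = 0.788%.
At 97.5%, z = 1.960.
VaR = 1.960 × 0.788% = 1.544%; on $100,000,000 that is $1,544,000.

$1,544,000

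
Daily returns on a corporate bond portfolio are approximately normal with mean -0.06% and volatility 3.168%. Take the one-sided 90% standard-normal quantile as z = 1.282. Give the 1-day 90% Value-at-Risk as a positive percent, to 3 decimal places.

VaR = −μ + z·σ = −(-0.06%) + 1.282 × 3.168% = 4.121%.

4.121%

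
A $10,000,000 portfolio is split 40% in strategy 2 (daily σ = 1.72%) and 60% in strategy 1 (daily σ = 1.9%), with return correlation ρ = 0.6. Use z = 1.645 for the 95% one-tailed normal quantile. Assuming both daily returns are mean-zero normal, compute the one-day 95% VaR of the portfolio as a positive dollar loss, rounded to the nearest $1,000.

σ_p² = 0.4²·1.72² + 0.6²·1.9² + 2·0.6·0.4·0.6·1.72·1.9 = 2.7141 (%²).
σ_p = √2.7141 = 1.647%.
VaR = 1.645 × 1.647% = 2.709%; on $10,000,000 that is $270,900.

$271,000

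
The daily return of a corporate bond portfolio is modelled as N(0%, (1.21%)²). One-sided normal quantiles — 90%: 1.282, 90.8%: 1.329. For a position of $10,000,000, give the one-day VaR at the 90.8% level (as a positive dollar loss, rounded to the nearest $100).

$160,800

VaR = z·σ = 1.329 × 1.21% = 1.608%.
On $10,000,000: 0.01608 × $10,000,000 = $160,800.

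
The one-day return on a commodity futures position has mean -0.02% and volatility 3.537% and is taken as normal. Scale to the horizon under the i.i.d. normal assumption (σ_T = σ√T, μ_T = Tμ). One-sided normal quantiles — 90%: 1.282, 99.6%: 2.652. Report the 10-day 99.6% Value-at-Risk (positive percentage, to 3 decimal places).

σ_{10d} = 3.537% × √10 = 11.185%; μ_{10d} = 10 × -0.02% = -0.200%.
VaR = −(-0.200%) + 2.652 × 11.185% = 29.863%.

29.863%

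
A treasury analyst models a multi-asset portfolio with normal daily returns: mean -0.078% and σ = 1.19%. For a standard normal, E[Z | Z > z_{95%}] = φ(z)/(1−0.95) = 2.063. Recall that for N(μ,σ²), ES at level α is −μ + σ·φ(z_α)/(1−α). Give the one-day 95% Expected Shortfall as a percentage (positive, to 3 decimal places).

ES = −(-0.078%) + 1.19% × 2.063 = 2.533%.

2.533%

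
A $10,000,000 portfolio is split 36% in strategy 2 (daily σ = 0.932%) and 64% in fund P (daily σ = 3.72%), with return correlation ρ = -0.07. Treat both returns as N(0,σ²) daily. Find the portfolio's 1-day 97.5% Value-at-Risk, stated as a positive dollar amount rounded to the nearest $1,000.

σ_p² = 0.36²·0.932² + 0.64²·3.72² + 2·-0.07·0.36·0.64·0.932·3.72 = 5.6689 (%²).
σ_p = √5.6689 = 2.381%.
At 97.5%, z = 1.960.
VaR = 1.960 × 2.381% = 4.667%; on $10,000,000 that is $466,700.

$467,000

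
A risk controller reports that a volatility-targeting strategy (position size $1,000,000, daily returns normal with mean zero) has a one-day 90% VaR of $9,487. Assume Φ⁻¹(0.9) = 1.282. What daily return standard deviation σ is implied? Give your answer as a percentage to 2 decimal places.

0.74%

VaR as a fraction: $9,487 / $1,000,000 = 0.949%.
σ = VaR / z = 0.949% / 1.282 = 0.740%.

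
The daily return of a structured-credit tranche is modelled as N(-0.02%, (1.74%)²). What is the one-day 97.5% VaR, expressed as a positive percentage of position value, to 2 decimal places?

At 97.5% one-sided, z = 1.960.
VaR = −μ + z·σ = −(-0.02%) + 1.960 × 1.74% = 3.430%.

3.43%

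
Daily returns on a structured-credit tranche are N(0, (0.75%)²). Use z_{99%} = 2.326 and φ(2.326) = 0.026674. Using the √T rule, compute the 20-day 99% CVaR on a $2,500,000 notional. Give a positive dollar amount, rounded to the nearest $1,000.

$224,000

σ_{20d} = 0.75% × √20 = 3.354%.
ES multiplier = φ(z)/(1−α) = 0.026674/0.01 = 2.667.
ES = 3.354% × 2.667 = 8.945%; on $2,500,000: $223,625.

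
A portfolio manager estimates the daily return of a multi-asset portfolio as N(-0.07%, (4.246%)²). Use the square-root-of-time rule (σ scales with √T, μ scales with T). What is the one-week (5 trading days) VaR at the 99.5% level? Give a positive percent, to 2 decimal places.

24.81%

At 99.5%, z = 2.576.
σ_{5d} = 4.246% × √5 = 9.494%; μ_{5d} = 5 × -0.07% = -0.350%.
VaR = −(-0.350%) + 2.576 × 9.494% = 24.807%.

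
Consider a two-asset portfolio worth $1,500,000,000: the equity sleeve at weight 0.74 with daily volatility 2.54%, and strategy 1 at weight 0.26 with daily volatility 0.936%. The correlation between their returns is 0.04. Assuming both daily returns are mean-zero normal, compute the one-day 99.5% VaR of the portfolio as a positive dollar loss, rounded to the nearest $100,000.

$73,600,000

σ_p² = 0.74²·2.54² + 0.26²·0.936² + 2·0.04·0.74·0.26·2.54·0.936 = 3.6287 (%²).
σ_p = √3.6287 = 1.905%.
At 99.5%, z = 2.576.
VaR = 2.576 × 1.905% = 4.907%; on $1,500,000,000 that is $73,605,000.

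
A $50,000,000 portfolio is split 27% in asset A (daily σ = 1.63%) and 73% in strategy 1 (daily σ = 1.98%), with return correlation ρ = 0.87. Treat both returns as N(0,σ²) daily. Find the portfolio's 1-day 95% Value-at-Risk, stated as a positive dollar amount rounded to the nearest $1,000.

$1,514,000

σ_p² = 0.27²·1.63² + 0.73²·1.98² + 2·0.87·0.27·0.73·1.63·1.98 = 3.3897 (%²).
σ_p = √3.3897 = 1.841%.
At 95%, z = 1.645.
VaR = 1.645 × 1.841% = 3.028%; on $50,000,000 that is $1,514,000.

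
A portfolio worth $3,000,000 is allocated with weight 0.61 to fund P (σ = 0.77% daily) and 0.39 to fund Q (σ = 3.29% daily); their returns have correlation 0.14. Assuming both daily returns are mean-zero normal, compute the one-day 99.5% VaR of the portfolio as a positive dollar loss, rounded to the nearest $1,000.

σ_p² = 0.61²·0.77² + 0.39²·3.29² + 2·0.14·0.61·0.39·0.77·3.29 = 2.0357 (%²).
σ_p = √2.0357 = 1.427%.
At 99.5%, z = 2.576.
VaR = 2.576 × 1.427% = 3.676%; on $3,000,000 that is $110,280.

$110,000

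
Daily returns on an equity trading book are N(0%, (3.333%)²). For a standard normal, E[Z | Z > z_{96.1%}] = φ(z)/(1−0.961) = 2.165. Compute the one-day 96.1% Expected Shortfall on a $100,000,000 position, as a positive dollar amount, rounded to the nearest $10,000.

ES = 3.333% × 2.165 = 7.216%.
On $100,000,000: 0.07216 × $100,000,000 = $7,216,000.

$7,220,000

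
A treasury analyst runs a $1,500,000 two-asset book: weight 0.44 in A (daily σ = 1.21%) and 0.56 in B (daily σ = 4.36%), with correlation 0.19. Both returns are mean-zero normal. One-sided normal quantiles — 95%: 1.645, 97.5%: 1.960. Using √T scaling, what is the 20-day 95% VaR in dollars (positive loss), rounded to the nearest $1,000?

$286,000

σ_p = √(0.44²·1.21² + 0.56²·4.36² + 2·0.19·0.44·0.56·1.21·4.36) = 2.596%.
σ_{20d} = 2.596% × √20 = 11.610%.
VaR = 1.645 × 11.610% = 19.098%; on $1,500,000 that is $286,470.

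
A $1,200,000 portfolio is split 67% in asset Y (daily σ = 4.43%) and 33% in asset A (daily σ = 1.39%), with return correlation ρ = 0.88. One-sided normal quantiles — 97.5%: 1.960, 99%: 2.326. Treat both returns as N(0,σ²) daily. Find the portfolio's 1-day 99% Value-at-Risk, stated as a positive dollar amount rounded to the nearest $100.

$94,300

σ_p² = 0.67²·4.43² + 0.33²·1.39² + 2·0.88·0.67·0.33·4.43·1.39 = 11.4162 (%²).
σ_p = √11.4162 = 3.379%.
VaR = 2.326 × 3.379% = 7.860%; on $1,200,000 that is $94,320.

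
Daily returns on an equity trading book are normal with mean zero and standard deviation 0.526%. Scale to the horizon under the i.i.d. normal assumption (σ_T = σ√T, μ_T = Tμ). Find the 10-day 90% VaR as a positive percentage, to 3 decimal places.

At 90%, z = 1.282.
σ_{10d} = 0.526% × √10 = 1.663%.
VaR = 1.282 × 1.663% = 2.132%.

2.132%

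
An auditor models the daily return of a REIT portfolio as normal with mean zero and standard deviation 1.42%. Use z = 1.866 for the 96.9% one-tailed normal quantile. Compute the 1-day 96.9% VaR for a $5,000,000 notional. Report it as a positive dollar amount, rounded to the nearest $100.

$132,500

VaR = z·σ = 1.866 × 1.42% = 2.650%.
On $5,000,000: 0.02650 × $5,000,000 = $132,500.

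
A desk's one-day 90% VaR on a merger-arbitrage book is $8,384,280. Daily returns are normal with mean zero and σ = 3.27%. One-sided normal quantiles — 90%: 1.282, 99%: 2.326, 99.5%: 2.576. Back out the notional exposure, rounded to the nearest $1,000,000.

$200,000,000

VaR as a fraction of value: z·σ = 1.282 × 3.27% = 4.19214%.
Position = $8,384,280 / 0.0419214 = $200,000,000.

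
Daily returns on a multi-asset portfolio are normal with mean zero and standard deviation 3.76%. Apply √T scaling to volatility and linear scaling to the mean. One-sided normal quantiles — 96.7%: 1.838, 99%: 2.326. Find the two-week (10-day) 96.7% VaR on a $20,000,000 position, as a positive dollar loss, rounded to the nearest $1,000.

σ_{10d} = 3.76% × √10 = 11.890%.
VaR = 1.838 × 11.890% = 21.854%.
On $20,000,000: 0.21854 × $20,000,000 = $4,370,800.

$4,371,000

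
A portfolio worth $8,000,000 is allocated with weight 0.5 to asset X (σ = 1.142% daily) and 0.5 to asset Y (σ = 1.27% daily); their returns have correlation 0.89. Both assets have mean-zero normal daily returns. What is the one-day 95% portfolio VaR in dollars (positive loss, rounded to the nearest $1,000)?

σ_p² = 0.5²·1.142² + 0.5²·1.27² + 2·0.89·0.5·0.5·1.142·1.27 = 1.3747 (%²).
σ_p = √1.3747 = 1.172%.
At 95%, z = 1.645.
VaR = 1.645 × 1.172% = 1.928%; on $8,000,000 that is $154,240.

$154,000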